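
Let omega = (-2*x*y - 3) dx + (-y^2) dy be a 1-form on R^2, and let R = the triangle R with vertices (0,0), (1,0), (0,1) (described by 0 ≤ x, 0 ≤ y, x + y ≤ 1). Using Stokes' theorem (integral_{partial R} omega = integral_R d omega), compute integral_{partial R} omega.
integral_(partial R) omega = 1/3

Stokes: integral_partial_R omega = integral_R d omega with d omega = (∂Q/∂x - ∂P/∂y) dx ∧ dy.
  ∂Q/∂x = 0
  ∂P/∂y = -2*x
  integrand = ∂Q/∂x - ∂P/∂y = 2*x.
Integrating over R: integral_0^1 integral_0^{1-x} (2*x) dy dx = 1/3.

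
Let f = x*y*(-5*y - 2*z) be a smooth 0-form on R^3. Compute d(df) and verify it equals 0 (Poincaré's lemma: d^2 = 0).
d(df) = 0

Step 1: df = sum_i (∂f/∂x_i) dx_i = (y*(-5*y - 2*z)) dx + (2*x*(-5*y - z)) dy + (-2*x*y) dz.
Step 2: Apply d again. Using the 1-form formula, the coefficient of dx ∧ dy in d(df) is ∂^2 f/∂x ∂y - ∂^2 f/∂y ∂x = (-10*y - 2*z) - (-10*y - 2*z) = 0 (equality of mixed partials for smooth f).
Similarly for dx ∧ dz and dy ∧ dz — all coefficients vanish. So d(df) = 0.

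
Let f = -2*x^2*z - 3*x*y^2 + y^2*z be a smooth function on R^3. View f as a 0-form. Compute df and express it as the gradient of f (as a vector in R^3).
df = (-4*x*z - 3*y^2) dx + (2*y*(-3*x + z)) dy + (-2*x^2 + y^2) dz; grad f = (-4*x*z - 3*y^2, 2*y*(-3*x + z), -2*x^2 + y^2)

For a 0-form f, d f = (∂f/∂x) dx + (∂f/∂y) dy + (∂f/∂z) dz. The components of the vector representation are exactly the entries of grad f in Cartesian coordinates:
  ∂f/∂x = -4*x*z - 3*y^2
  ∂f/∂y = 2*y*(-3*x + z)
  ∂f/∂z = -2*x^2 + y^2.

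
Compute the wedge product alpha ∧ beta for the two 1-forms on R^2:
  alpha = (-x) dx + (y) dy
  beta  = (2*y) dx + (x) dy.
alpha ∧ beta = (-x^2 - 2*y^2) dx ∧ dy

Distribute the wedge, using dx_i ∧ dx_j = -dx_j ∧ dx_i and dx_i ∧ dx_i = 0. For each pair (i, j) with i < j, the coefficient of dx_i ∧ dx_j in alpha ∧ beta is (alpha_i * beta_j - alpha_j * beta_i). Collecting: alpha ∧ beta = (-x^2 - 2*y^2) dx ∧ dy.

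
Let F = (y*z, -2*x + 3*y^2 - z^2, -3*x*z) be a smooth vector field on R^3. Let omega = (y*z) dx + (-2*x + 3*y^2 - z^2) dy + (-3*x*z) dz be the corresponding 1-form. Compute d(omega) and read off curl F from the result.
d(omega) = (2*z) dy ∧ dz + (y + 3*z) dz ∧ dx + (-z - 2) dx ∧ dy; curl F = (2*z, y + 3*z, -z - 2)

d omega = sum_{i<j} (∂f_j/∂x_i - ∂f_i/∂x_j) dx_i ∧ dx_j. Under the identification (dy ∧ dz, dz ∧ dx, dx ∧ dy) ↔ (e_x, e_y, e_z), the coefficients are exactly the components of curl F. Compute:
  ∂R/∂y - ∂Q/∂z = (0) - (-2*z) = 2*z
  ∂P/∂z - ∂R/∂x = (y) - (-3*z) = y + 3*z
  ∂Q/∂x - ∂P/∂y = (-2) - (z) = -z - 2.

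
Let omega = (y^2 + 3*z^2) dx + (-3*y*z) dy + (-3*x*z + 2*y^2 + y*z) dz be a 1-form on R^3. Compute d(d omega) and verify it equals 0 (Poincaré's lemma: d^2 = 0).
d(d omega) = 0

Step 1: d omega = sum_{i<j} (∂f_j/∂x_i - ∂f_i/∂x_j) dx_i ∧ dx_j:
  coeff of dx ∧ dy: -2*y
  coeff of dx ∧ dz: -9*z
  coeff of dy ∧ dz: 7*y + z
Step 2: Apply d again to each 2-form coefficient. The only possible 3-form in R^3 is dx ∧ dy ∧ dz, with coefficient
  ∂(coeff of dy∧dz)/∂x - ∂(coeff of dx∧dz)/∂y + ∂(coeff of dx∧dy)/∂z
  = ∂/∂x (7*y + z) - ∂/∂y (-9*z) + ∂/∂z (-2*y).
Each of these terms simplifies to sums of mixed partials that cancel in pairs. The result is 0 (by equality of mixed partials for smooth functions — Schwarz / Clairaut).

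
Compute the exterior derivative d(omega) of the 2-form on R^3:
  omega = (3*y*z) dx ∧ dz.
d(omega) = (-3*z) dx ∧ dy ∧ dz

For a 2-form omega = sum_{i<j} g_{ij} dx_i ∧ dx_j, the exterior derivative is
  d(omega) = sum_{i<j} d(g_{ij}) ∧ dx_i ∧ dx_j = sum_{i<j, k} (∂g_{ij}/∂x_k) dx_k ∧ dx_i ∧ dx_j.
Expand each term, using dx_k ∧ dx_i ∧ dx_j = sgn(permutation) dx_{(a)} ∧ dx_{(b)} ∧ dx_{(c)} with (a < b < c) sorted:
  d(3*y*z) includes (∂/∂y)(3*y*z) dy = (3*z) dy, which multiplied by dx ∧ dz gives (-3*z) dx ∧ dy ∧ dz
Collecting like 3-forms: d(omega) = (-3*z) dx ∧ dy ∧ dz.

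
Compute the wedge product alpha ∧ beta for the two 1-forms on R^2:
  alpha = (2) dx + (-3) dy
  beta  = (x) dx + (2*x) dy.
alpha ∧ beta = (7*x) dx ∧ dy

Distribute the wedge, using dx_i ∧ dx_j = -dx_j ∧ dx_i and dx_i ∧ dx_i = 0. For each pair (i, j) with i < j, the coefficient of dx_i ∧ dx_j in alpha ∧ beta is (alpha_i * beta_j - alpha_j * beta_i). Collecting: alpha ∧ beta = (7*x) dx ∧ dy.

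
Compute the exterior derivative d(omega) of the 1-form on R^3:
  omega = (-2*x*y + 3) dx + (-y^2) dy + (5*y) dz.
d(omega) = (2*x) dx ∧ dy + (5) dy ∧ dz

For a 1-form omega = sum_i f_i dx_i, the exterior derivative is
  d(omega) = sum_{i < j} (∂f_j/∂x_i - ∂f_i/∂x_j) dx_i ∧ dx_j.
  coefficient of dx ∧ dy: ∂f_2/∂x - ∂f_1/∂y = ∂(-y^2)/∂x - ∂(-2*x*y + 3)/∂y = 2*x
  coefficient of dy ∧ dz: ∂f_3/∂y - ∂f_2/∂z = ∂(5*y)/∂y - ∂(-y^2)/∂z = 5
Assembling: d(omega) = (2*x) dx ∧ dy + (5) dy ∧ dz.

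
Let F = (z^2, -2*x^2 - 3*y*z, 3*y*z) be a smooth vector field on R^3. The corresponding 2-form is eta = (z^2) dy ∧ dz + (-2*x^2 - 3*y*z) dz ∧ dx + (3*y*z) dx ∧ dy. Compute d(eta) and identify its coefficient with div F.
d(eta) = (3*y - 3*z) dx ∧ dy ∧ dz; div F = 3*y - 3*z

For a 2-form in R^3 of the form above, applying d gives a 3-form with coefficient ∂P/∂x + ∂Q/∂y + ∂R/∂z:
  ∂P/∂x = 0
  ∂Q/∂y = -3*z
  ∂R/∂z = 3*y
Sum = 3*y - 3*z, which is exactly div F.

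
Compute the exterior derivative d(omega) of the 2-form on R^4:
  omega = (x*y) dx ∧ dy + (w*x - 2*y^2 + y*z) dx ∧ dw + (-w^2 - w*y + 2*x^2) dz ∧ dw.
d(omega) = (4*y - z) dx ∧ dy ∧ dw + (4*x - y) dx ∧ dz ∧ dw + (-w) dy ∧ dz ∧ dw

For a 2-form omega = sum_{i<j} g_{ij} dx_i ∧ dx_j, the exterior derivative is
  d(omega) = sum_{i<j} d(g_{ij}) ∧ dx_i ∧ dx_j = sum_{i<j, k} (∂g_{ij}/∂x_k) dx_k ∧ dx_i ∧ dx_j.
Expand each term, using dx_k ∧ dx_i ∧ dx_j = sgn(permutation) dx_{(a)} ∧ dx_{(b)} ∧ dx_{(c)} with (a < b < c) sorted:
  d(w*x - 2*y^2 + y*z) includes (∂/∂y)(w*x - 2*y^2 + y*z) dy = (-4*y + z) dy, which multiplied by dx ∧ dw gives (4*y - z) dx ∧ dy ∧ dw
  d(w*x - 2*y^2 + y*z) includes (∂/∂z)(w*x - 2*y^2 + y*z) dz = (y) dz, which multiplied by dx ∧ dw gives (-y) dx ∧ dz ∧ dw
  d(-w^2 - w*y + 2*x^2) includes (∂/∂x)(-w^2 - w*y + 2*x^2) dx = (4*x) dx, which multiplied by dz ∧ dw gives (4*x) dx ∧ dz ∧ dw
  d(-w^2 - w*y + 2*x^2) includes (∂/∂y)(-w^2 - w*y + 2*x^2) dy = (-w) dy, which multiplied by dz ∧ dw gives (-w) dy ∧ dz ∧ dw
Collecting like 3-forms: d(omega) = (4*y - z) dx ∧ dy ∧ dw + (4*x - y) dx ∧ dz ∧ dw + (-w) dy ∧ dz ∧ dw.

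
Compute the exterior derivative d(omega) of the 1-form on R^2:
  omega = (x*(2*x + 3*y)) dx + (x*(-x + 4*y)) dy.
d(omega) = (-5*x + 4*y) dx ∧ dy

For a 1-form omega = sum_i f_i dx_i, the exterior derivative is
  d(omega) = sum_{i < j} (∂f_j/∂x_i - ∂f_i/∂x_j) dx_i ∧ dx_j.
  coefficient of dx ∧ dy: ∂f_2/∂x - ∂f_1/∂y = ∂(x*(-x + 4*y))/∂x - ∂(x*(2*x + 3*y))/∂y = -5*x + 4*y
Assembling: d(omega) = (-5*x + 4*y) dx ∧ dy.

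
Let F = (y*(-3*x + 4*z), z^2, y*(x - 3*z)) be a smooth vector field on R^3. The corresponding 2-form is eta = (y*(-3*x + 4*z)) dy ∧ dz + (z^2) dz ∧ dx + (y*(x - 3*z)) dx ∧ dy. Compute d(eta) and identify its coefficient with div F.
d(eta) = (-6*y) dx ∧ dy ∧ dz; div F = -6*y

For a 2-form in R^3 of the form above, applying d gives a 3-form with coefficient ∂P/∂x + ∂Q/∂y + ∂R/∂z:
  ∂P/∂x = -3*y
  ∂Q/∂y = 0
  ∂R/∂z = -3*y
Sum = -6*y, which is exactly div F.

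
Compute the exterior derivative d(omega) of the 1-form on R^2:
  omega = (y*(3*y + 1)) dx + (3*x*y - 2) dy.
d(omega) = (-3*y - 1) dx ∧ dy

For a 1-form omega = sum_i f_i dx_i, the exterior derivative is
  d(omega) = sum_{i < j} (∂f_j/∂x_i - ∂f_i/∂x_j) dx_i ∧ dx_j.
  coefficient of dx ∧ dy: ∂f_2/∂x - ∂f_1/∂y = ∂(3*x*y - 2)/∂x - ∂(y*(3*y + 1))/∂y = -3*y - 1
Assembling: d(omega) = (-3*y - 1) dx ∧ dy.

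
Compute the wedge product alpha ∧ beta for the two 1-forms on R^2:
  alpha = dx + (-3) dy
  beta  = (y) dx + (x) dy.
alpha ∧ beta = (x + 3*y) dx ∧ dy

Distribute the wedge, using dx_i ∧ dx_j = -dx_j ∧ dx_i and dx_i ∧ dx_i = 0. For each pair (i, j) with i < j, the coefficient of dx_i ∧ dx_j in alpha ∧ beta is (alpha_i * beta_j - alpha_j * beta_i). Collecting: alpha ∧ beta = (x + 3*y) dx ∧ dy.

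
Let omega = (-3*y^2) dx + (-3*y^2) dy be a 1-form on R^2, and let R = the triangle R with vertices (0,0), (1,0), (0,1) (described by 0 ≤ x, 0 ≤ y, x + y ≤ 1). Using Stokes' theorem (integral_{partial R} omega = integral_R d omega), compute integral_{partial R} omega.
integral_(partial R) omega = 1

Stokes: integral_partial_R omega = integral_R d omega with d omega = (∂Q/∂x - ∂P/∂y) dx ∧ dy.
  ∂Q/∂x = 0
  ∂P/∂y = -6*y
  integrand = ∂Q/∂x - ∂P/∂y = 6*y.
Integrating over R: integral_0^1 integral_0^{1-x} (6*y) dy dx = 1.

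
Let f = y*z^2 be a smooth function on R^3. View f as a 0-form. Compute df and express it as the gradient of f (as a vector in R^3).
df = (0) dx + (z^2) dy + (2*y*z) dz; grad f = (0, z^2, 2*y*z)

For a 0-form f, d f = (∂f/∂x) dx + (∂f/∂y) dy + (∂f/∂z) dz. The components of the vector representation are exactly the entries of grad f in Cartesian coordinates:
  ∂f/∂x = 0
  ∂f/∂y = z^2
  ∂f/∂z = 2*y*z.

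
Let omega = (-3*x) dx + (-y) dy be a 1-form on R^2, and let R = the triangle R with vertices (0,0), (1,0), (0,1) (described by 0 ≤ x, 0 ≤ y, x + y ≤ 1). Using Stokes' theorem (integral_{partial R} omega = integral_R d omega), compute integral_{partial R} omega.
integral_(partial R) omega = 0

Stokes: integral_partial_R omega = integral_R d omega with d omega = (∂Q/∂x - ∂P/∂y) dx ∧ dy.
  ∂Q/∂x = 0
  ∂P/∂y = 0
  integrand = ∂Q/∂x - ∂P/∂y = 0.
Integrating over R: integral_0^1 integral_0^{1-x} (0) dy dx = 0.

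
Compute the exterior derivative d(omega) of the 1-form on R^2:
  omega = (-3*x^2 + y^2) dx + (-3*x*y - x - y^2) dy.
d(omega) = (-5*y - 1) dx ∧ dy

For a 1-form omega = sum_i f_i dx_i, the exterior derivative is
  d(omega) = sum_{i < j} (∂f_j/∂x_i - ∂f_i/∂x_j) dx_i ∧ dx_j.
  coefficient of dx ∧ dy: ∂f_2/∂x - ∂f_1/∂y = ∂(-3*x*y - x - y^2)/∂x - ∂(-3*x^2 + y^2)/∂y = -5*y - 1
Assembling: d(omega) = (-5*y - 1) dx ∧ dy.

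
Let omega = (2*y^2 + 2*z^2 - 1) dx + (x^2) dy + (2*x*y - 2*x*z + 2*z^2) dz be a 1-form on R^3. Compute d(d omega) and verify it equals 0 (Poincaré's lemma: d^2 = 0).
d(d omega) = 0

Step 1: d omega = sum_{i<j} (∂f_j/∂x_i - ∂f_i/∂x_j) dx_i ∧ dx_j:
  coeff of dx ∧ dy: 2*x - 4*y
  coeff of dx ∧ dz: 2*y - 6*z
  coeff of dy ∧ dz: 2*x
Step 2: Apply d again to each 2-form coefficient. The only possible 3-form in R^3 is dx ∧ dy ∧ dz, with coefficient
  ∂(coeff of dy∧dz)/∂x - ∂(coeff of dx∧dz)/∂y + ∂(coeff of dx∧dy)/∂z
  = ∂/∂x (2*x) - ∂/∂y (2*y - 6*z) + ∂/∂z (2*x - 4*y).
Each of these terms simplifies to sums of mixed partials that cancel in pairs. The result is 0 (by equality of mixed partials for smooth functions — Schwarz / Clairaut).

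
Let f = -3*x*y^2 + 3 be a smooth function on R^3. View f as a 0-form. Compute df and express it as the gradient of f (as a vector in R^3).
df = (-3*y^2) dx + (-6*x*y) dy + (0) dz; grad f = (-3*y^2, -6*x*y, 0)

For a 0-form f, d f = (∂f/∂x) dx + (∂f/∂y) dy + (∂f/∂z) dz. The components of the vector representation are exactly the entries of grad f in Cartesian coordinates:
  ∂f/∂x = -3*y^2
  ∂f/∂y = -6*x*y
  ∂f/∂z = 0.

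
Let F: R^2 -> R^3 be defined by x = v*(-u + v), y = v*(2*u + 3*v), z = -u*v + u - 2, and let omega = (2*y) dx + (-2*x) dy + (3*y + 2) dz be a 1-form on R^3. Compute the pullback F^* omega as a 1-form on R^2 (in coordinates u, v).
F^* omega = (-6*u*v^2 + 6*u*v - 19*v^3 + 9*v^2 - 2*v + 2) du + (u*(-6*u*v + v^2 - 2)) dv

Using F^*(f dg) = (f ∘ F) d(g ∘ F), substitute each coordinate x_i by F_i(u, v) in f_i, and replace dx_i by d F_i = (∂F_i/∂u) du + (∂F_i/∂v) dv.
  For the x component: f_1(F) = 2*v*(2*u + 3*v); d F_1 = (-v) du + (-u + 2*v) dv
  For the y component: f_2(F) = 2*v*(u - v); d F_2 = (2*v) du + (2*u + 6*v) dv
  For the z component: f_3(F) = 6*u*v + 9*v^2 + 2; d F_3 = (1 - v) du + (-u) dv
Combining and collecting du, dv coefficients:
  coeff of du: -6*u*v^2 + 6*u*v - 19*v^3 + 9*v^2 - 2*v + 2
  coeff of dv: u*(-6*u*v + v^2 - 2)
F^* omega = (-6*u*v^2 + 6*u*v - 19*v^3 + 9*v^2 - 2*v + 2) du + (u*(-6*u*v + v^2 - 2)) dv.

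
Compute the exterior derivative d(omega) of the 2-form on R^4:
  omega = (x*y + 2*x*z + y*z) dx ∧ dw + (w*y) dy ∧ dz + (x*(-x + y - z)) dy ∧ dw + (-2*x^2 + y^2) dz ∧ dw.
d(omega) = (-3*x + y - 2*z) dx ∧ dy ∧ dw + (-6*x - y) dx ∧ dz ∧ dw + (x + 3*y) dy ∧ dz ∧ dw

For a 2-form omega = sum_{i<j} g_{ij} dx_i ∧ dx_j, the exterior derivative is
  d(omega) = sum_{i<j} d(g_{ij}) ∧ dx_i ∧ dx_j = sum_{i<j, k} (∂g_{ij}/∂x_k) dx_k ∧ dx_i ∧ dx_j.
Expand each term, using dx_k ∧ dx_i ∧ dx_j = sgn(permutation) dx_{(a)} ∧ dx_{(b)} ∧ dx_{(c)} with (a < b < c) sorted:
  d(x*y + 2*x*z + y*z) includes (∂/∂y)(x*y + 2*x*z + y*z) dy = (x + z) dy, which multiplied by dx ∧ dw gives (-x - z) dx ∧ dy ∧ dw
  d(x*y + 2*x*z + y*z) includes (∂/∂z)(x*y + 2*x*z + y*z) dz = (2*x + y) dz, which multiplied by dx ∧ dw gives (-2*x - y) dx ∧ dz ∧ dw
  d(w*y) includes (∂/∂w)(w*y) dw = (y) dw, which multiplied by dy ∧ dz gives (y) dy ∧ dz ∧ dw
  d(x*(-x + y - z)) includes (∂/∂x)(x*(-x + y - z)) dx = (-2*x + y - z) dx, which multiplied by dy ∧ dw gives (-2*x + y - z) dx ∧ dy ∧ dw
  d(x*(-x + y - z)) includes (∂/∂z)(x*(-x + y - z)) dz = (-x) dz, which multiplied by dy ∧ dw gives (x) dy ∧ dz ∧ dw
  d(-2*x^2 + y^2) includes (∂/∂x)(-2*x^2 + y^2) dx = (-4*x) dx, which multiplied by dz ∧ dw gives (-4*x) dx ∧ dz ∧ dw
  d(-2*x^2 + y^2) includes (∂/∂y)(-2*x^2 + y^2) dy = (2*y) dy, which multiplied by dz ∧ dw gives (2*y) dy ∧ dz ∧ dw
Collecting like 3-forms: d(omega) = (-3*x + y - 2*z) dx ∧ dy ∧ dw + (-6*x - y) dx ∧ dz ∧ dw + (x + 3*y) dy ∧ dz ∧ dw.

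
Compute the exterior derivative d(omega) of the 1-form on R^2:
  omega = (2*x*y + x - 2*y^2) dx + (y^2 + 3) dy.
d(omega) = (-2*x + 4*y) dx ∧ dy

For a 1-form omega = sum_i f_i dx_i, the exterior derivative is
  d(omega) = sum_{i < j} (∂f_j/∂x_i - ∂f_i/∂x_j) dx_i ∧ dx_j.
  coefficient of dx ∧ dy: ∂f_2/∂x - ∂f_1/∂y = ∂(y^2 + 3)/∂x - ∂(2*x*y + x - 2*y^2)/∂y = -2*x + 4*y
Assembling: d(omega) = (-2*x + 4*y) dx ∧ dy.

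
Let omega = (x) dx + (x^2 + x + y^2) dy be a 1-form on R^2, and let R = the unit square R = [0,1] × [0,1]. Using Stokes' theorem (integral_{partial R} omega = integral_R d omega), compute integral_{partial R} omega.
integral_(partial R) omega = 2

Stokes: integral_partial_R omega = integral_R d omega with d omega = (∂Q/∂x - ∂P/∂y) dx ∧ dy.
  ∂Q/∂x = 2*x + 1
  ∂P/∂y = 0
  integrand = ∂Q/∂x - ∂P/∂y = 2*x + 1.
Integrating over R: integral_0^1 integral_0^1 (2*x + 1) dx dy = 2.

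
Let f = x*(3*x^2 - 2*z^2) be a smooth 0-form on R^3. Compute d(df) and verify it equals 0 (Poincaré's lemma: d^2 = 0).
d(df) = 0

Step 1: df = sum_i (∂f/∂x_i) dx_i = (9*x^2 - 2*z^2) dx + (0) dy + (-4*x*z) dz.
Step 2: Apply d again. Using the 1-form formula, the coefficient of dx ∧ dy in d(df) is ∂^2 f/∂x ∂y - ∂^2 f/∂y ∂x = (0) - (0) = 0 (equality of mixed partials for smooth f).
Similarly for dx ∧ dz and dy ∧ dz — all coefficients vanish. So d(df) = 0.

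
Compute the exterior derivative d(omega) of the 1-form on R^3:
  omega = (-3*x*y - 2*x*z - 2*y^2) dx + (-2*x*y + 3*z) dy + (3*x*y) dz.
d(omega) = (3*x + 2*y) dx ∧ dy + (2*x + 3*y) dx ∧ dz + (3*x - 3) dy ∧ dz

For a 1-form omega = sum_i f_i dx_i, the exterior derivative is
  d(omega) = sum_{i < j} (∂f_j/∂x_i - ∂f_i/∂x_j) dx_i ∧ dx_j.
  coefficient of dx ∧ dy: ∂f_2/∂x - ∂f_1/∂y = ∂(-2*x*y + 3*z)/∂x - ∂(-3*x*y - 2*x*z - 2*y^2)/∂y = 3*x + 2*y
  coefficient of dx ∧ dz: ∂f_3/∂x - ∂f_1/∂z = ∂(3*x*y)/∂x - ∂(-3*x*y - 2*x*z - 2*y^2)/∂z = 2*x + 3*y
  coefficient of dy ∧ dz: ∂f_3/∂y - ∂f_2/∂z = ∂(3*x*y)/∂y - ∂(-2*x*y + 3*z)/∂z = 3*x - 3
Assembling: d(omega) = (3*x + 2*y) dx ∧ dy + (2*x + 3*y) dx ∧ dz + (3*x - 3) dy ∧ dz.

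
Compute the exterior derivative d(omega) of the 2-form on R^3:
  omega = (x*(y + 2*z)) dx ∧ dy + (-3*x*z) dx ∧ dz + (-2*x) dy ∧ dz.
d(omega) = (2*x - 2) dx ∧ dy ∧ dz

For a 2-form omega = sum_{i<j} g_{ij} dx_i ∧ dx_j, the exterior derivative is
  d(omega) = sum_{i<j} d(g_{ij}) ∧ dx_i ∧ dx_j = sum_{i<j, k} (∂g_{ij}/∂x_k) dx_k ∧ dx_i ∧ dx_j.
Expand each term, using dx_k ∧ dx_i ∧ dx_j = sgn(permutation) dx_{(a)} ∧ dx_{(b)} ∧ dx_{(c)} with (a < b < c) sorted:
  d(x*(y + 2*z)) includes (∂/∂z)(x*(y + 2*z)) dz = (2*x) dz, which multiplied by dx ∧ dy gives (2*x) dx ∧ dy ∧ dz
  d(-2*x) includes (∂/∂x)(-2*x) dx = (-2) dx, which multiplied by dy ∧ dz gives (-2) dx ∧ dy ∧ dz
Collecting like 3-forms: d(omega) = (2*x - 2) dx ∧ dy ∧ dz.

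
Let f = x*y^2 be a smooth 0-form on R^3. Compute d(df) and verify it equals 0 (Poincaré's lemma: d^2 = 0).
d(df) = 0

Step 1: df = sum_i (∂f/∂x_i) dx_i = (y^2) dx + (2*x*y) dy + (0) dz.
Step 2: Apply d again. Using the 1-form formula, the coefficient of dx ∧ dy in d(df) is ∂^2 f/∂x ∂y - ∂^2 f/∂y ∂x = (2*y) - (2*y) = 0 (equality of mixed partials for smooth f).
Similarly for dx ∧ dz and dy ∧ dz — all coefficients vanish. So d(df) = 0.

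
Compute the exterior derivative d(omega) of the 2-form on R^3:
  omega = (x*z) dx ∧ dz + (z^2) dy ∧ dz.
d(omega) = 0

For a 2-form omega = sum_{i<j} g_{ij} dx_i ∧ dx_j, the exterior derivative is
  d(omega) = sum_{i<j} d(g_{ij}) ∧ dx_i ∧ dx_j = sum_{i<j, k} (∂g_{ij}/∂x_k) dx_k ∧ dx_i ∧ dx_j.
Expand each term, using dx_k ∧ dx_i ∧ dx_j = sgn(permutation) dx_{(a)} ∧ dx_{(b)} ∧ dx_{(c)} with (a < b < c) sorted:

Collecting like 3-forms: d(omega) = 0.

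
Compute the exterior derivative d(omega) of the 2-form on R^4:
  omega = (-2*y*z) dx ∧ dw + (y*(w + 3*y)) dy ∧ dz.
d(omega) = (2*z) dx ∧ dy ∧ dw + (2*y) dx ∧ dz ∧ dw + (y) dy ∧ dz ∧ dw

For a 2-form omega = sum_{i<j} g_{ij} dx_i ∧ dx_j, the exterior derivative is
  d(omega) = sum_{i<j} d(g_{ij}) ∧ dx_i ∧ dx_j = sum_{i<j, k} (∂g_{ij}/∂x_k) dx_k ∧ dx_i ∧ dx_j.
Expand each term, using dx_k ∧ dx_i ∧ dx_j = sgn(permutation) dx_{(a)} ∧ dx_{(b)} ∧ dx_{(c)} with (a < b < c) sorted:
  d(-2*y*z) includes (∂/∂y)(-2*y*z) dy = (-2*z) dy, which multiplied by dx ∧ dw gives (2*z) dx ∧ dy ∧ dw
  d(-2*y*z) includes (∂/∂z)(-2*y*z) dz = (-2*y) dz, which multiplied by dx ∧ dw gives (2*y) dx ∧ dz ∧ dw
  d(y*(w + 3*y)) includes (∂/∂w)(y*(w + 3*y)) dw = (y) dw, which multiplied by dy ∧ dz gives (y) dy ∧ dz ∧ dw
Collecting like 3-forms: d(omega) = (2*z) dx ∧ dy ∧ dw + (2*y) dx ∧ dz ∧ dw + (y) dy ∧ dz ∧ dw.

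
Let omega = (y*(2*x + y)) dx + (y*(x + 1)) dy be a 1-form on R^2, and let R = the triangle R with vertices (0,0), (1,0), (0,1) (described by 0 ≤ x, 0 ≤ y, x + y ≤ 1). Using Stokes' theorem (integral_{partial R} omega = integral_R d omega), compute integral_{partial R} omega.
integral_(partial R) omega = -1/2

Stokes: integral_partial_R omega = integral_R d omega with d omega = (∂Q/∂x - ∂P/∂y) dx ∧ dy.
  ∂Q/∂x = y
  ∂P/∂y = 2*x + 2*y
  integrand = ∂Q/∂x - ∂P/∂y = -2*x - y.
Integrating over R: integral_0^1 integral_0^{1-x} (-2*x - y) dy dx = -1/2.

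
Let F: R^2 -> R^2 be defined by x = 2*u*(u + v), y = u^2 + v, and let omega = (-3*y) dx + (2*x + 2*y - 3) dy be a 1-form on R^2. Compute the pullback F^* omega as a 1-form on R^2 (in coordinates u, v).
F^* omega = (2*u^2*v - 8*u*v - 6*u - 6*v^2) du + (-6*u^3 + 6*u^2 - 2*u*v + 2*v - 3) dv

Using F^*(f dg) = (f ∘ F) d(g ∘ F), substitute each coordinate x_i by F_i(u, v) in f_i, and replace dx_i by d F_i = (∂F_i/∂u) du + (∂F_i/∂v) dv.
  For the x component: f_1(F) = -3*u^2 - 3*v; d F_1 = (4*u + 2*v) du + (2*u) dv
  For the y component: f_2(F) = 6*u^2 + 4*u*v + 2*v - 3; d F_2 = (2*u) du + (1) dv
Combining and collecting du, dv coefficients:
  coeff of du: 2*u^2*v - 8*u*v - 6*u - 6*v^2
  coeff of dv: -6*u^3 + 6*u^2 - 2*u*v + 2*v - 3
F^* omega = (2*u^2*v - 8*u*v - 6*u - 6*v^2) du + (-6*u^3 + 6*u^2 - 2*u*v + 2*v - 3) dv.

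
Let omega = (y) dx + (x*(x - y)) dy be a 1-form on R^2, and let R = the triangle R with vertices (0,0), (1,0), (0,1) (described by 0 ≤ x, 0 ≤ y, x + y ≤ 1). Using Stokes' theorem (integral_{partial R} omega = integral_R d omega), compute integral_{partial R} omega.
integral_(partial R) omega = -1/3

Stokes: integral_partial_R omega = integral_R d omega with d omega = (∂Q/∂x - ∂P/∂y) dx ∧ dy.
  ∂Q/∂x = 2*x - y
  ∂P/∂y = 1
  integrand = ∂Q/∂x - ∂P/∂y = 2*x - y - 1.
Integrating over R: integral_0^1 integral_0^{1-x} (2*x - y - 1) dy dx = -1/3.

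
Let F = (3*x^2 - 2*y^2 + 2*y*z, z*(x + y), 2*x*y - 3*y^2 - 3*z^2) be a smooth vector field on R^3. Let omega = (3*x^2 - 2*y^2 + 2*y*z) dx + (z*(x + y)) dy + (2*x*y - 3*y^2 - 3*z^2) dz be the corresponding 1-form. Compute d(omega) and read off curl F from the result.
d(omega) = (x - 7*y) dy ∧ dz + (0) dz ∧ dx + (4*y - z) dx ∧ dy; curl F = (x - 7*y, 0, 4*y - z)

d omega = sum_{i<j} (∂f_j/∂x_i - ∂f_i/∂x_j) dx_i ∧ dx_j. Under the identification (dy ∧ dz, dz ∧ dx, dx ∧ dy) ↔ (e_x, e_y, e_z), the coefficients are exactly the components of curl F. Compute:
  ∂R/∂y - ∂Q/∂z = (2*x - 6*y) - (x + y) = x - 7*y
  ∂P/∂z - ∂R/∂x = (2*y) - (2*y) = 0
  ∂Q/∂x - ∂P/∂y = (z) - (-4*y + 2*z) = 4*y - z.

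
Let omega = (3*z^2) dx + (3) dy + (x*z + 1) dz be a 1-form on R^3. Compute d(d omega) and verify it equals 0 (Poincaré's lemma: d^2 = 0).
d(d omega) = 0

Step 1: d omega = sum_{i<j} (∂f_j/∂x_i - ∂f_i/∂x_j) dx_i ∧ dx_j:
  coeff of dx ∧ dy: 0
  coeff of dx ∧ dz: -5*z
  coeff of dy ∧ dz: 0
Step 2: Apply d again to each 2-form coefficient. The only possible 3-form in R^3 is dx ∧ dy ∧ dz, with coefficient
  ∂(coeff of dy∧dz)/∂x - ∂(coeff of dx∧dz)/∂y + ∂(coeff of dx∧dy)/∂z
  = ∂/∂x (0) - ∂/∂y (-5*z) + ∂/∂z (0).
Each of these terms simplifies to sums of mixed partials that cancel in pairs. The result is 0 (by equality of mixed partials for smooth functions — Schwarz / Clairaut).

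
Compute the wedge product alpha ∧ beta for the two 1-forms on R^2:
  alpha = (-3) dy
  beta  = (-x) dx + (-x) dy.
alpha ∧ beta = (-3*x) dx ∧ dy

Distribute the wedge, using dx_i ∧ dx_j = -dx_j ∧ dx_i and dx_i ∧ dx_i = 0. For each pair (i, j) with i < j, the coefficient of dx_i ∧ dx_j in alpha ∧ beta is (alpha_i * beta_j - alpha_j * beta_i). Collecting: alpha ∧ beta = (-3*x) dx ∧ dy.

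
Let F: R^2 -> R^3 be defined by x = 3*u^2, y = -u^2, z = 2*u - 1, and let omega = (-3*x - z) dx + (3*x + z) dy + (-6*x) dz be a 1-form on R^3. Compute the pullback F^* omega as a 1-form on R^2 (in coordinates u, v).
F^* omega = (4*u*(-18*u^2 - 13*u + 2)) du

Using F^*(f dg) = (f ∘ F) d(g ∘ F), substitute each coordinate x_i by F_i(u, v) in f_i, and replace dx_i by d F_i = (∂F_i/∂u) du + (∂F_i/∂v) dv.
  For the x component: f_1(F) = -9*u^2 - 2*u + 1; d F_1 = (6*u) du + (0) dv
  For the y component: f_2(F) = 9*u^2 + 2*u - 1; d F_2 = (-2*u) du + (0) dv
  For the z component: f_3(F) = -18*u^2; d F_3 = (2) du + (0) dv
Combining and collecting du, dv coefficients:
  coeff of du: 4*u*(-18*u^2 - 13*u + 2)
  coeff of dv: 0
F^* omega = (4*u*(-18*u^2 - 13*u + 2)) du.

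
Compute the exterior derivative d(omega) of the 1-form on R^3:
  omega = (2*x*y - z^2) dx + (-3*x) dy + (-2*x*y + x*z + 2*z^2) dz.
d(omega) = (-2*x - 3) dx ∧ dy + (-2*y + 3*z) dx ∧ dz + (-2*x) dy ∧ dz

For a 1-form omega = sum_i f_i dx_i, the exterior derivative is
  d(omega) = sum_{i < j} (∂f_j/∂x_i - ∂f_i/∂x_j) dx_i ∧ dx_j.
  coefficient of dx ∧ dy: ∂f_2/∂x - ∂f_1/∂y = ∂(-3*x)/∂x - ∂(2*x*y - z^2)/∂y = -2*x - 3
  coefficient of dx ∧ dz: ∂f_3/∂x - ∂f_1/∂z = ∂(-2*x*y + x*z + 2*z^2)/∂x - ∂(2*x*y - z^2)/∂z = -2*y + 3*z
  coefficient of dy ∧ dz: ∂f_3/∂y - ∂f_2/∂z = ∂(-2*x*y + x*z + 2*z^2)/∂y - ∂(-3*x)/∂z = -2*x
Assembling: d(omega) = (-2*x - 3) dx ∧ dy + (-2*y + 3*z) dx ∧ dz + (-2*x) dy ∧ dz.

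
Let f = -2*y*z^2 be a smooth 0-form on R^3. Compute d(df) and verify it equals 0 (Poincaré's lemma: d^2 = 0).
d(df) = 0

Step 1: df = sum_i (∂f/∂x_i) dx_i = (0) dx + (-2*z^2) dy + (-4*y*z) dz.
Step 2: Apply d again. Using the 1-form formula, the coefficient of dx ∧ dy in d(df) is ∂^2 f/∂x ∂y - ∂^2 f/∂y ∂x = (0) - (0) = 0 (equality of mixed partials for smooth f).
Similarly for dx ∧ dz and dy ∧ dz — all coefficients vanish. So d(df) = 0.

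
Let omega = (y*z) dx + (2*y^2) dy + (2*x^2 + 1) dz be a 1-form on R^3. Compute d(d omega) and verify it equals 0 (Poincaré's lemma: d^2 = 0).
d(d omega) = 0

Step 1: d omega = sum_{i<j} (∂f_j/∂x_i - ∂f_i/∂x_j) dx_i ∧ dx_j:
  coeff of dx ∧ dy: -z
  coeff of dx ∧ dz: 4*x - y
  coeff of dy ∧ dz: 0
Step 2: Apply d again to each 2-form coefficient. The only possible 3-form in R^3 is dx ∧ dy ∧ dz, with coefficient
  ∂(coeff of dy∧dz)/∂x - ∂(coeff of dx∧dz)/∂y + ∂(coeff of dx∧dy)/∂z
  = ∂/∂x (0) - ∂/∂y (4*x - y) + ∂/∂z (-z).
Each of these terms simplifies to sums of mixed partials that cancel in pairs. The result is 0 (by equality of mixed partials for smooth functions — Schwarz / Clairaut).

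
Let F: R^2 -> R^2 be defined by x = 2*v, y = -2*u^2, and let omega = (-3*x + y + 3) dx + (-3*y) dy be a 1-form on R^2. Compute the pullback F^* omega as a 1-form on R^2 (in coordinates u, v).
F^* omega = (-24*u^3) du + (-4*u^2 - 12*v + 6) dv

Using F^*(f dg) = (f ∘ F) d(g ∘ F), substitute each coordinate x_i by F_i(u, v) in f_i, and replace dx_i by d F_i = (∂F_i/∂u) du + (∂F_i/∂v) dv.
  For the x component: f_1(F) = -2*u^2 - 6*v + 3; d F_1 = (0) du + (2) dv
  For the y component: f_2(F) = 6*u^2; d F_2 = (-4*u) du + (0) dv
Combining and collecting du, dv coefficients:
  coeff of du: -24*u^3
  coeff of dv: -4*u^2 - 12*v + 6
F^* omega = (-24*u^3) du + (-4*u^2 - 12*v + 6) dv.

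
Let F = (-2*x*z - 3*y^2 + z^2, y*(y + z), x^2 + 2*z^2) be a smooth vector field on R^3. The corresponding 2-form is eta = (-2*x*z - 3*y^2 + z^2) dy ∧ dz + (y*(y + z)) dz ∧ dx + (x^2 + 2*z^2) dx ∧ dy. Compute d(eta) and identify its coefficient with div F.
d(eta) = (2*y + 3*z) dx ∧ dy ∧ dz; div F = 2*y + 3*z

For a 2-form in R^3 of the form above, applying d gives a 3-form with coefficient ∂P/∂x + ∂Q/∂y + ∂R/∂z:
  ∂P/∂x = -2*z
  ∂Q/∂y = 2*y + z
  ∂R/∂z = 4*z
Sum = 2*y + 3*z, which is exactly div F.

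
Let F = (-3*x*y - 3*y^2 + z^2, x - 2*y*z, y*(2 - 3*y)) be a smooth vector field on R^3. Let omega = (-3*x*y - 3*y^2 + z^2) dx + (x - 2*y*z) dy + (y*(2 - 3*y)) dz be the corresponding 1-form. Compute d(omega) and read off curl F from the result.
d(omega) = (2 - 4*y) dy ∧ dz + (2*z) dz ∧ dx + (3*x + 6*y + 1) dx ∧ dy; curl F = (2 - 4*y, 2*z, 3*x + 6*y + 1)

d omega = sum_{i<j} (∂f_j/∂x_i - ∂f_i/∂x_j) dx_i ∧ dx_j. Under the identification (dy ∧ dz, dz ∧ dx, dx ∧ dy) ↔ (e_x, e_y, e_z), the coefficients are exactly the components of curl F. Compute:
  ∂R/∂y - ∂Q/∂z = (2 - 6*y) - (-2*y) = 2 - 4*y
  ∂P/∂z - ∂R/∂x = (2*z) - (0) = 2*z
  ∂Q/∂x - ∂P/∂y = (1) - (-3*x - 6*y) = 3*x + 6*y + 1.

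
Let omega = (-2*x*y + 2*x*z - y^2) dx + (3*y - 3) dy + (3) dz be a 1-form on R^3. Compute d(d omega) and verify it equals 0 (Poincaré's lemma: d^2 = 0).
d(d omega) = 0

Step 1: d omega = sum_{i<j} (∂f_j/∂x_i - ∂f_i/∂x_j) dx_i ∧ dx_j:
  coeff of dx ∧ dy: 2*x + 2*y
  coeff of dx ∧ dz: -2*x
  coeff of dy ∧ dz: 0
Step 2: Apply d again to each 2-form coefficient. The only possible 3-form in R^3 is dx ∧ dy ∧ dz, with coefficient
  ∂(coeff of dy∧dz)/∂x - ∂(coeff of dx∧dz)/∂y + ∂(coeff of dx∧dy)/∂z
  = ∂/∂x (0) - ∂/∂y (-2*x) + ∂/∂z (2*x + 2*y).
Each of these terms simplifies to sums of mixed partials that cancel in pairs. The result is 0 (by equality of mixed partials for smooth functions — Schwarz / Clairaut).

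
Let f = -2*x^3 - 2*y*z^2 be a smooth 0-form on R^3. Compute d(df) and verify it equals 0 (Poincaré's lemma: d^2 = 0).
d(df) = 0

Step 1: df = sum_i (∂f/∂x_i) dx_i = (-6*x^2) dx + (-2*z^2) dy + (-4*y*z) dz.
Step 2: Apply d again. Using the 1-form formula, the coefficient of dx ∧ dy in d(df) is ∂^2 f/∂x ∂y - ∂^2 f/∂y ∂x = (0) - (0) = 0 (equality of mixed partials for smooth f).
Similarly for dx ∧ dz and dy ∧ dz — all coefficients vanish. So d(df) = 0.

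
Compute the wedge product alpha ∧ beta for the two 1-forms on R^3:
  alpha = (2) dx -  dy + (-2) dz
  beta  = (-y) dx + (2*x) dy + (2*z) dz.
alpha ∧ beta = (4*x - y) dx ∧ dy + (-2*y + 4*z) dx ∧ dz + (4*x - 2*z) dy ∧ dz

Distribute the wedge, using dx_i ∧ dx_j = -dx_j ∧ dx_i and dx_i ∧ dx_i = 0. For each pair (i, j) with i < j, the coefficient of dx_i ∧ dx_j in alpha ∧ beta is (alpha_i * beta_j - alpha_j * beta_i). Collecting: alpha ∧ beta = (4*x - y) dx ∧ dy + (-2*y + 4*z) dx ∧ dz + (4*x - 2*z) dy ∧ dz.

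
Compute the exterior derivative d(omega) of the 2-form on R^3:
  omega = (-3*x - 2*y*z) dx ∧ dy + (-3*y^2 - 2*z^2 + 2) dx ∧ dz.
d(omega) = (4*y) dx ∧ dy ∧ dz

For a 2-form omega = sum_{i<j} g_{ij} dx_i ∧ dx_j, the exterior derivative is
  d(omega) = sum_{i<j} d(g_{ij}) ∧ dx_i ∧ dx_j = sum_{i<j, k} (∂g_{ij}/∂x_k) dx_k ∧ dx_i ∧ dx_j.
Expand each term, using dx_k ∧ dx_i ∧ dx_j = sgn(permutation) dx_{(a)} ∧ dx_{(b)} ∧ dx_{(c)} with (a < b < c) sorted:
  d(-3*x - 2*y*z) includes (∂/∂z)(-3*x - 2*y*z) dz = (-2*y) dz, which multiplied by dx ∧ dy gives (-2*y) dx ∧ dy ∧ dz
  d(-3*y^2 - 2*z^2 + 2) includes (∂/∂y)(-3*y^2 - 2*z^2 + 2) dy = (-6*y) dy, which multiplied by dx ∧ dz gives (6*y) dx ∧ dy ∧ dz
Collecting like 3-forms: d(omega) = (4*y) dx ∧ dy ∧ dz.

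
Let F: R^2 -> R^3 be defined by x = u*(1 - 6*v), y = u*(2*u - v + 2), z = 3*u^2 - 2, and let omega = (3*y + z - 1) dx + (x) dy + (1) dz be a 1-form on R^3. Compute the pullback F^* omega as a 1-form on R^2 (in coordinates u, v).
F^* omega = (-78*u^2*v + 13*u^2 + 24*u*v^2 - 52*u*v + 14*u + 18*v - 3) du + (u*(-54*u^2 + 24*u*v - 37*u + 18)) dv

Using F^*(f dg) = (f ∘ F) d(g ∘ F), substitute each coordinate x_i by F_i(u, v) in f_i, and replace dx_i by d F_i = (∂F_i/∂u) du + (∂F_i/∂v) dv.
  For the x component: f_1(F) = 9*u^2 - 3*u*v + 6*u - 3; d F_1 = (1 - 6*v) du + (-6*u) dv
  For the y component: f_2(F) = u*(1 - 6*v); d F_2 = (4*u - v + 2) du + (-u) dv
  For the z component: f_3(F) = 1; d F_3 = (6*u) du + (0) dv
Combining and collecting du, dv coefficients:
  coeff of du: -78*u^2*v + 13*u^2 + 24*u*v^2 - 52*u*v + 14*u + 18*v - 3
  coeff of dv: u*(-54*u^2 + 24*u*v - 37*u + 18)
F^* omega = (-78*u^2*v + 13*u^2 + 24*u*v^2 - 52*u*v + 14*u + 18*v - 3) du + (u*(-54*u^2 + 24*u*v - 37*u + 18)) dv.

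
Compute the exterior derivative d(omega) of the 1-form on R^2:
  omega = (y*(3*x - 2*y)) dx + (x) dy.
d(omega) = (-3*x + 4*y + 1) dx ∧ dy

For a 1-form omega = sum_i f_i dx_i, the exterior derivative is
  d(omega) = sum_{i < j} (∂f_j/∂x_i - ∂f_i/∂x_j) dx_i ∧ dx_j.
  coefficient of dx ∧ dy: ∂f_2/∂x - ∂f_1/∂y = ∂(x)/∂x - ∂(y*(3*x - 2*y))/∂y = -3*x + 4*y + 1
Assembling: d(omega) = (-3*x + 4*y + 1) dx ∧ dy.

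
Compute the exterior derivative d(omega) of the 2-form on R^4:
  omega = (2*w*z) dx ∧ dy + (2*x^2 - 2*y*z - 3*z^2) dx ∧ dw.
d(omega) = (2*w) dx ∧ dy ∧ dz + (4*z) dx ∧ dy ∧ dw + (2*y + 6*z) dx ∧ dz ∧ dw

For a 2-form omega = sum_{i<j} g_{ij} dx_i ∧ dx_j, the exterior derivative is
  d(omega) = sum_{i<j} d(g_{ij}) ∧ dx_i ∧ dx_j = sum_{i<j, k} (∂g_{ij}/∂x_k) dx_k ∧ dx_i ∧ dx_j.
Expand each term, using dx_k ∧ dx_i ∧ dx_j = sgn(permutation) dx_{(a)} ∧ dx_{(b)} ∧ dx_{(c)} with (a < b < c) sorted:
  d(2*w*z) includes (∂/∂z)(2*w*z) dz = (2*w) dz, which multiplied by dx ∧ dy gives (2*w) dx ∧ dy ∧ dz
  d(2*w*z) includes (∂/∂w)(2*w*z) dw = (2*z) dw, which multiplied by dx ∧ dy gives (2*z) dx ∧ dy ∧ dw
  d(2*x^2 - 2*y*z - 3*z^2) includes (∂/∂y)(2*x^2 - 2*y*z - 3*z^2) dy = (-2*z) dy, which multiplied by dx ∧ dw gives (2*z) dx ∧ dy ∧ dw
  d(2*x^2 - 2*y*z - 3*z^2) includes (∂/∂z)(2*x^2 - 2*y*z - 3*z^2) dz = (-2*y - 6*z) dz, which multiplied by dx ∧ dw gives (2*y + 6*z) dx ∧ dz ∧ dw
Collecting like 3-forms: d(omega) = (2*w) dx ∧ dy ∧ dz + (4*z) dx ∧ dy ∧ dw + (2*y + 6*z) dx ∧ dz ∧ dw.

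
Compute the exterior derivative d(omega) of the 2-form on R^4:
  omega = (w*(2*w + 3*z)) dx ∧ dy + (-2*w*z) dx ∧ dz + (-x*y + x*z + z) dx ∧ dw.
d(omega) = (3*w) dx ∧ dy ∧ dz + (4*w + x + 3*z) dx ∧ dy ∧ dw + (-x - 2*z - 1) dx ∧ dz ∧ dw

For a 2-form omega = sum_{i<j} g_{ij} dx_i ∧ dx_j, the exterior derivative is
  d(omega) = sum_{i<j} d(g_{ij}) ∧ dx_i ∧ dx_j = sum_{i<j, k} (∂g_{ij}/∂x_k) dx_k ∧ dx_i ∧ dx_j.
Expand each term, using dx_k ∧ dx_i ∧ dx_j = sgn(permutation) dx_{(a)} ∧ dx_{(b)} ∧ dx_{(c)} with (a < b < c) sorted:
  d(w*(2*w + 3*z)) includes (∂/∂z)(w*(2*w + 3*z)) dz = (3*w) dz, which multiplied by dx ∧ dy gives (3*w) dx ∧ dy ∧ dz
  d(w*(2*w + 3*z)) includes (∂/∂w)(w*(2*w + 3*z)) dw = (4*w + 3*z) dw, which multiplied by dx ∧ dy gives (4*w + 3*z) dx ∧ dy ∧ dw
  d(-2*w*z) includes (∂/∂w)(-2*w*z) dw = (-2*z) dw, which multiplied by dx ∧ dz gives (-2*z) dx ∧ dz ∧ dw
  d(-x*y + x*z + z) includes (∂/∂y)(-x*y + x*z + z) dy = (-x) dy, which multiplied by dx ∧ dw gives (x) dx ∧ dy ∧ dw
  d(-x*y + x*z + z) includes (∂/∂z)(-x*y + x*z + z) dz = (x + 1) dz, which multiplied by dx ∧ dw gives (-x - 1) dx ∧ dz ∧ dw
Collecting like 3-forms: d(omega) = (3*w) dx ∧ dy ∧ dz + (4*w + x + 3*z) dx ∧ dy ∧ dw + (-x - 2*z - 1) dx ∧ dz ∧ dw.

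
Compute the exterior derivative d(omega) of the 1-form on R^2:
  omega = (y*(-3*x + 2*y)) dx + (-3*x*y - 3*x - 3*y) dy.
d(omega) = (3*x - 7*y - 3) dx ∧ dy

For a 1-form omega = sum_i f_i dx_i, the exterior derivative is
  d(omega) = sum_{i < j} (∂f_j/∂x_i - ∂f_i/∂x_j) dx_i ∧ dx_j.
  coefficient of dx ∧ dy: ∂f_2/∂x - ∂f_1/∂y = ∂(-3*x*y - 3*x - 3*y)/∂x - ∂(y*(-3*x + 2*y))/∂y = 3*x - 7*y - 3
Assembling: d(omega) = (3*x - 7*y - 3) dx ∧ dy.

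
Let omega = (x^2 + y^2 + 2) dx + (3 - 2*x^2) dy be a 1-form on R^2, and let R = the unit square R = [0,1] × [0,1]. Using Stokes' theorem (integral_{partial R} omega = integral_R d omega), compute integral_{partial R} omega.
integral_(partial R) omega = -3

Stokes: integral_partial_R omega = integral_R d omega with d omega = (∂Q/∂x - ∂P/∂y) dx ∧ dy.
  ∂Q/∂x = -4*x
  ∂P/∂y = 2*y
  integrand = ∂Q/∂x - ∂P/∂y = -4*x - 2*y.
Integrating over R: integral_0^1 integral_0^1 (-4*x - 2*y) dx dy = -3.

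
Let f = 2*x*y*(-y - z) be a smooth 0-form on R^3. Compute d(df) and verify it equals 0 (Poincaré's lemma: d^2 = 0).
d(df) = 0

Step 1: df = sum_i (∂f/∂x_i) dx_i = (2*y*(-y - z)) dx + (2*x*(-2*y - z)) dy + (-2*x*y) dz.
Step 2: Apply d again. Using the 1-form formula, the coefficient of dx ∧ dy in d(df) is ∂^2 f/∂x ∂y - ∂^2 f/∂y ∂x = (-4*y - 2*z) - (-4*y - 2*z) = 0 (equality of mixed partials for smooth f).
Similarly for dx ∧ dz and dy ∧ dz — all coefficients vanish. So d(df) = 0.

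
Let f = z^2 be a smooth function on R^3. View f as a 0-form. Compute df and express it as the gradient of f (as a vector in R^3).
df = (0) dx + (0) dy + (2*z) dz; grad f = (0, 0, 2*z)

For a 0-form f, d f = (∂f/∂x) dx + (∂f/∂y) dy + (∂f/∂z) dz. The components of the vector representation are exactly the entries of grad f in Cartesian coordinates:
  ∂f/∂x = 0
  ∂f/∂y = 0
  ∂f/∂z = 2*z.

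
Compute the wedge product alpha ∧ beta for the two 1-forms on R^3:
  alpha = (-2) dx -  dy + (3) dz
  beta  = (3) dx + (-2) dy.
alpha ∧ beta = (7) dx ∧ dy + (-9) dx ∧ dz + (6) dy ∧ dz

Distribute the wedge, using dx_i ∧ dx_j = -dx_j ∧ dx_i and dx_i ∧ dx_i = 0. For each pair (i, j) with i < j, the coefficient of dx_i ∧ dx_j in alpha ∧ beta is (alpha_i * beta_j - alpha_j * beta_i). Collecting: alpha ∧ beta = (7) dx ∧ dy + (-9) dx ∧ dz + (6) dy ∧ dz.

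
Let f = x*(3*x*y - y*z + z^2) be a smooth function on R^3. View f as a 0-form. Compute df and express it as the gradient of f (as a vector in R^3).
df = (6*x*y - y*z + z^2) dx + (x*(3*x - z)) dy + (x*(-y + 2*z)) dz; grad f = (6*x*y - y*z + z^2, x*(3*x - z), x*(-y + 2*z))

For a 0-form f, d f = (∂f/∂x) dx + (∂f/∂y) dy + (∂f/∂z) dz. The components of the vector representation are exactly the entries of grad f in Cartesian coordinates:
  ∂f/∂x = 6*x*y - y*z + z^2
  ∂f/∂y = x*(3*x - z)
  ∂f/∂z = x*(-y + 2*z).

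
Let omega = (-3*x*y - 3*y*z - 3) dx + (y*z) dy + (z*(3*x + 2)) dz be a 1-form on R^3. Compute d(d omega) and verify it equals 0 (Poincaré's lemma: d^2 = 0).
d(d omega) = 0

Step 1: d omega = sum_{i<j} (∂f_j/∂x_i - ∂f_i/∂x_j) dx_i ∧ dx_j:
  coeff of dx ∧ dy: 3*x + 3*z
  coeff of dx ∧ dz: 3*y + 3*z
  coeff of dy ∧ dz: -y
Step 2: Apply d again to each 2-form coefficient. The only possible 3-form in R^3 is dx ∧ dy ∧ dz, with coefficient
  ∂(coeff of dy∧dz)/∂x - ∂(coeff of dx∧dz)/∂y + ∂(coeff of dx∧dy)/∂z
  = ∂/∂x (-y) - ∂/∂y (3*y + 3*z) + ∂/∂z (3*x + 3*z).
Each of these terms simplifies to sums of mixed partials that cancel in pairs. The result is 0 (by equality of mixed partials for smooth functions — Schwarz / Clairaut).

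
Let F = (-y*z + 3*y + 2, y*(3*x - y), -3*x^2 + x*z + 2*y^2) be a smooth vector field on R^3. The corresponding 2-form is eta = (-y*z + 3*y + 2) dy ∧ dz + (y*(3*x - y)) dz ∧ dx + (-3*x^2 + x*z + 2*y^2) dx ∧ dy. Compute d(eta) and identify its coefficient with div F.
d(eta) = (4*x - 2*y) dx ∧ dy ∧ dz; div F = 4*x - 2*y

For a 2-form in R^3 of the form above, applying d gives a 3-form with coefficient ∂P/∂x + ∂Q/∂y + ∂R/∂z:
  ∂P/∂x = 0
  ∂Q/∂y = 3*x - 2*y
  ∂R/∂z = x
Sum = 4*x - 2*y, which is exactly div F.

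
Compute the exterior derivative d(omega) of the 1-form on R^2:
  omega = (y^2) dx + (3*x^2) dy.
d(omega) = (6*x - 2*y) dx ∧ dy

For a 1-form omega = sum_i f_i dx_i, the exterior derivative is
  d(omega) = sum_{i < j} (∂f_j/∂x_i - ∂f_i/∂x_j) dx_i ∧ dx_j.
  coefficient of dx ∧ dy: ∂f_2/∂x - ∂f_1/∂y = ∂(3*x^2)/∂x - ∂(y^2)/∂y = 6*x - 2*y
Assembling: d(omega) = (6*x - 2*y) dx ∧ dy.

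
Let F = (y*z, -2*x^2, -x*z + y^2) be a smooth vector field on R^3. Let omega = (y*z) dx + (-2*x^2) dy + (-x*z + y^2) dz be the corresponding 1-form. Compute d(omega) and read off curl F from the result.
d(omega) = (2*y) dy ∧ dz + (y + z) dz ∧ dx + (-4*x - z) dx ∧ dy; curl F = (2*y, y + z, -4*x - z)

d omega = sum_{i<j} (∂f_j/∂x_i - ∂f_i/∂x_j) dx_i ∧ dx_j. Under the identification (dy ∧ dz, dz ∧ dx, dx ∧ dy) ↔ (e_x, e_y, e_z), the coefficients are exactly the components of curl F. Compute:
  ∂R/∂y - ∂Q/∂z = (2*y) - (0) = 2*y
  ∂P/∂z - ∂R/∂x = (y) - (-z) = y + z
  ∂Q/∂x - ∂P/∂y = (-4*x) - (z) = -4*x - z.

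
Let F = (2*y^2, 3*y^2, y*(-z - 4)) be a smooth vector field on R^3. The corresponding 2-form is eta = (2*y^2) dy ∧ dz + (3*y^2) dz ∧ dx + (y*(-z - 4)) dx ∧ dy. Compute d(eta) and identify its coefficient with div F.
d(eta) = (5*y) dx ∧ dy ∧ dz; div F = 5*y

For a 2-form in R^3 of the form above, applying d gives a 3-form with coefficient ∂P/∂x + ∂Q/∂y + ∂R/∂z:
  ∂P/∂x = 0
  ∂Q/∂y = 6*y
  ∂R/∂z = -y
Sum = 5*y, which is exactly div F.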